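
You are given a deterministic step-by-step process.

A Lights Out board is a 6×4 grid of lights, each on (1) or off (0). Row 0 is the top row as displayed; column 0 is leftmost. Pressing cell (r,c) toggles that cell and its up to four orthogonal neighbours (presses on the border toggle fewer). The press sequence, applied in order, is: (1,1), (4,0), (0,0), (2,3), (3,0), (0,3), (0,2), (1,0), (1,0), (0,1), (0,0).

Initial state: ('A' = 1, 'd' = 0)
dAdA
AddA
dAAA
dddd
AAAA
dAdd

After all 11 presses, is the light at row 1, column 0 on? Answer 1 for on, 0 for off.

0

gen 0: dAdA
AddA
dAAA
dddd
AAAA
dAdd
gen 1: dddA
dAAA
ddAA
dddd
AAAA
dAdd
gen 2: dddA
dAAA
ddAA
Addd
ddAA
AAdd
gen 3: AAdA
AAAA
ddAA
Addd
ddAA
AAdd
gen 4: AAdA
AAAd
dddd
AddA
ddAA
AAdd
gen 5: AAdA
AAAd
Addd
dAdA
AdAA
AAdd
gen 6: AAAd
AAAA
Addd
dAdA
AdAA
AAdd
gen 7: AddA
AAdA
Addd
dAdA
AdAA
AAdd
gen 8: dddA
dddA
dddd
dAdA
AdAA
AAdd
gen 9: AddA
AAdA
Addd
dAdA
AdAA
AAdd
gen 10: dAAA
AddA
Addd
dAdA
AdAA
AAdd
gen 11: AdAA
dddA
Addd
dAdA
AdAA
AAdd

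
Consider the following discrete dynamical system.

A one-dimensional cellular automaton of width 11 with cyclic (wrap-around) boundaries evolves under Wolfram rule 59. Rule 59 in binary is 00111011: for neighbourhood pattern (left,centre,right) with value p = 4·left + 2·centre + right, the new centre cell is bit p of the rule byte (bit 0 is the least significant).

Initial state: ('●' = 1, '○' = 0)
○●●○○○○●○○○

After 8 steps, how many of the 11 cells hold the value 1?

t=0: ○●●○○○○●○○○
t=1: ●●○●●●●○●●●
t=2: ○○●●○○○●●○○
t=3: ●●●○●●●●○●●
t=4: ○○○●●○○○●●○
t=5: ●●●●○●●●●○●
t=6: ○○○○●●○○○●●
t=7: ●●●●●○●●●●○
t=8: ●○○○○●●○○○●

4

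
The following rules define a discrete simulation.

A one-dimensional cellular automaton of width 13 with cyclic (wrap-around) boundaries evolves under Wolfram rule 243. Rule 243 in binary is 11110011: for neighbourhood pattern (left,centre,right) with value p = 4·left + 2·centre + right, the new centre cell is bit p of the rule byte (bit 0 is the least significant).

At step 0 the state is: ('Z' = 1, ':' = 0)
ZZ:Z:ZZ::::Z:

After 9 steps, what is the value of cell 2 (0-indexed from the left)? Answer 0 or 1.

step 0: ZZ:Z:ZZ::::Z:
step 1: :ZZ:Z:ZZZZZ:Z
step 2: Z:ZZ:Z:ZZZZZ:
step 3: :Z:ZZ:Z:ZZZZZ
step 4: Z:Z:ZZ:Z:ZZZZ
step 5: ZZ:Z:ZZ:Z:ZZZ
step 6: ZZZ:Z:ZZ:Z:ZZ
step 7: ZZZZ:Z:ZZ:Z:Z
step 8: ZZZZZ:Z:ZZ:Z:
step 9: :ZZZZZ:Z:ZZ:Z

1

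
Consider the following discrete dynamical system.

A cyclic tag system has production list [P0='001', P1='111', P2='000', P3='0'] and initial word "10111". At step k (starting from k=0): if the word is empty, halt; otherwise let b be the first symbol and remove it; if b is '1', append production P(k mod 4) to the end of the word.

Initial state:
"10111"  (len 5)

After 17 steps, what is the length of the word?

step 0: "10111"  (len 5)
step 1: "0111001"  (len 7)
step 2: "111001"  (len 6)
step 3: "11001000"  (len 8)
step 4: "10010000"  (len 8)
step 5: "0010000001"  (len 10)
step 6: "010000001"  (len 9)
step 7: "10000001"  (len 8)
step 8: "00000010"  (len 8)
step 9: "0000010"  (len 7)
step 10: "000010"  (len 6)
step 11: "00010"  (len 5)
step 12: "0010"  (len 4)
step 13: "010"  (len 3)
step 14: "10"  (len 2)
step 15: "0000"  (len 4)
step 16: "000"  (len 3)
step 17: "00"  (len 2)

2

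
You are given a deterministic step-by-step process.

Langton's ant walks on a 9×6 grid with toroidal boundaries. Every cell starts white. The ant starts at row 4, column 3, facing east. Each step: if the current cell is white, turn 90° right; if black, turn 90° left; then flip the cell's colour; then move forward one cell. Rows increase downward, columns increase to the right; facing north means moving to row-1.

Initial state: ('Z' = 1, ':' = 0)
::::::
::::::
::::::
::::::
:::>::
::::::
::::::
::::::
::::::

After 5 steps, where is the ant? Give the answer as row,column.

t=0: ::::::
::::::
::::::
::::::
:::>::
::::::
::::::
::::::
::::::
t=1: ::::::
::::::
::::::
::::::
:::Z::
:::v::
::::::
::::::
::::::
t=2: ::::::
::::::
::::::
::::::
:::Z::
::<Z::
::::::
::::::
::::::
t=3: ::::::
::::::
::::::
::::::
::^Z::
::ZZ::
::::::
::::::
::::::
t=4: ::::::
::::::
::::::
::::::
::Z>::
::ZZ::
::::::
::::::
::::::
t=5: ::::::
::::::
::::::
:::^::
::Z:::
::ZZ::
::::::
::::::
::::::

3,3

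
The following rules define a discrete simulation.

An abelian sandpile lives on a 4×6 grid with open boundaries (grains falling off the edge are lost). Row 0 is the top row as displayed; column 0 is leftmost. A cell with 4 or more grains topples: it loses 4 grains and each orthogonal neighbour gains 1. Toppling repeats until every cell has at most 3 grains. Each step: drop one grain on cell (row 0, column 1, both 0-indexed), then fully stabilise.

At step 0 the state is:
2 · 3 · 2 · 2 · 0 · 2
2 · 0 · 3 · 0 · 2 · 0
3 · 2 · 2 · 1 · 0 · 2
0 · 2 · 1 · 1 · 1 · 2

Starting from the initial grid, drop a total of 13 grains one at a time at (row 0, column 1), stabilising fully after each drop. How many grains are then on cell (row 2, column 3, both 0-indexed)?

step 0: 2 · 3 · 2 · 2 · 0 · 2
2 · 0 · 3 · 0 · 2 · 0
3 · 2 · 2 · 1 · 0 · 2
0 · 2 · 1 · 1 · 1 · 2
step 1: 3 · 0 · 3 · 2 · 0 · 2
2 · 1 · 3 · 0 · 2 · 0
3 · 2 · 2 · 1 · 0 · 2
0 · 2 · 1 · 1 · 1 · 2
step 2: 3 · 1 · 3 · 2 · 0 · 2
2 · 1 · 3 · 0 · 2 · 0
3 · 2 · 2 · 1 · 0 · 2
0 · 2 · 1 · 1 · 1 · 2
step 3: 3 · 2 · 3 · 2 · 0 · 2
2 · 1 · 3 · 0 · 2 · 0
3 · 2 · 2 · 1 · 0 · 2
0 · 2 · 1 · 1 · 1 · 2
step 4: 3 · 3 · 3 · 2 · 0 · 2
2 · 1 · 3 · 0 · 2 · 0
3 · 2 · 2 · 1 · 0 · 2
0 · 2 · 1 · 1 · 1 · 2
step 5: 0 · 2 · 1 · 3 · 0 · 2
3 · 3 · 0 · 1 · 2 · 0
3 · 2 · 3 · 1 · 0 · 2
0 · 2 · 1 · 1 · 1 · 2
step 6: 0 · 3 · 1 · 3 · 0 · 2
3 · 3 · 0 · 1 · 2 · 0
3 · 2 · 3 · 1 · 0 · 2
0 · 2 · 1 · 1 · 1 · 2
step 7: 2 · 1 · 2 · 3 · 0 · 2
1 · 2 · 2 · 1 · 2 · 0
1 · 1 · 0 · 2 · 0 · 2
1 · 3 · 2 · 1 · 1 · 2
step 8: 2 · 2 · 2 · 3 · 0 · 2
1 · 2 · 2 · 1 · 2 · 0
1 · 1 · 0 · 2 · 0 · 2
1 · 3 · 2 · 1 · 1 · 2
step 9: 2 · 3 · 2 · 3 · 0 · 2
1 · 2 · 2 · 1 · 2 · 0
1 · 1 · 0 · 2 · 0 · 2
1 · 3 · 2 · 1 · 1 · 2
step 10: 3 · 0 · 3 · 3 · 0 · 2
1 · 3 · 2 · 1 · 2 · 0
1 · 1 · 0 · 2 · 0 · 2
1 · 3 · 2 · 1 · 1 · 2
step 11: 3 · 1 · 3 · 3 · 0 · 2
1 · 3 · 2 · 1 · 2 · 0
1 · 1 · 0 · 2 · 0 · 2
1 · 3 · 2 · 1 · 1 · 2
step 12: 3 · 2 · 3 · 3 · 0 · 2
1 · 3 · 2 · 1 · 2 · 0
1 · 1 · 0 · 2 · 0 · 2
1 · 3 · 2 · 1 · 1 · 2
step 13: 3 · 3 · 3 · 3 · 0 · 2
1 · 3 · 2 · 1 · 2 · 0
1 · 1 · 0 · 2 · 0 · 2
1 · 3 · 2 · 1 · 1 · 2

2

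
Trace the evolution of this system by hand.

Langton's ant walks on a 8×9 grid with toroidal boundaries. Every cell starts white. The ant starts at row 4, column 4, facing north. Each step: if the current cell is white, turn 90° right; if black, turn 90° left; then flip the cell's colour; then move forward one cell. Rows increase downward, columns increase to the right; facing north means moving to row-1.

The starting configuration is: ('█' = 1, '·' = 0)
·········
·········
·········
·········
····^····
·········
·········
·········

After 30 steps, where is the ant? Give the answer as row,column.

0) ·········
·········
·········
·········
····^····
·········
·········
·········
1) ·········
·········
·········
·········
····█>···
·········
·········
·········
2) ·········
·········
·········
·········
····██···
·····v···
·········
·········
3) ·········
·········
·········
·········
····██···
····<█···
·········
·········
4) ·········
·········
·········
·········
····^█···
····██···
·········
·········
5) ·········
·········
·········
·········
···<·█···
····██···
·········
·········
6) ·········
·········
·········
···^·····
···█·█···
····██···
·········
·········
7) ·········
·········
·········
···█>····
···█·█···
····██···
·········
·········
8) ·········
·········
·········
···██····
···█v█···
····██···
·········
·········
9) ·········
·········
·········
···██····
···<██···
····██···
·········
·········
10) ·········
·········
·········
···██····
····██···
···v██···
·········
·········
11) ·········
·········
·········
···██····
····██···
··<███···
·········
·········
12) ·········
·········
·········
···██····
··^·██···
··████···
·········
·········
13) ·········
·········
·········
···██····
··█>██···
··████···
·········
·········
14) ·········
·········
·········
···██····
··████···
··█v██···
·········
·········
15) ·········
·········
·········
···██····
··████···
··█·>█···
·········
·········
16) ·········
·········
·········
···██····
··██^█···
··█··█···
·········
·········
17) ·········
·········
·········
···██····
··█<·█···
··█··█···
·········
·········
18) ·········
·········
·········
···██····
··█··█···
··█v·█···
·········
·········
19) ·········
·········
·········
···██····
··█··█···
··<█·█···
·········
·········
20) ·········
·········
·········
···██····
··█··█···
···█·█···
··v······
·········
21) ·········
·········
·········
···██····
··█··█···
···█·█···
·<█······
·········
22) ·········
·········
·········
···██····
··█··█···
·^·█·█···
·██······
·········
23) ·········
·········
·········
···██····
··█··█···
·█>█·█···
·██······
·········
24) ·········
·········
·········
···██····
··█··█···
·███·█···
·█v······
·········
25) ·········
·········
·········
···██····
··█··█···
·███·█···
·█·>·····
·········
26) ·········
·········
·········
···██····
··█··█···
·███·█···
·█·█·····
···v·····
27) ·········
·········
·········
···██····
··█··█···
·███·█···
·█·█·····
··<█·····
28) ·········
·········
·········
···██····
··█··█···
·███·█···
·█^█·····
··██·····
29) ·········
·········
·········
···██····
··█··█···
·███·█···
·██>·····
··██·····
30) ·········
·········
·········
···██····
··█··█···
·██^·█···
·██······
··██·····

5,3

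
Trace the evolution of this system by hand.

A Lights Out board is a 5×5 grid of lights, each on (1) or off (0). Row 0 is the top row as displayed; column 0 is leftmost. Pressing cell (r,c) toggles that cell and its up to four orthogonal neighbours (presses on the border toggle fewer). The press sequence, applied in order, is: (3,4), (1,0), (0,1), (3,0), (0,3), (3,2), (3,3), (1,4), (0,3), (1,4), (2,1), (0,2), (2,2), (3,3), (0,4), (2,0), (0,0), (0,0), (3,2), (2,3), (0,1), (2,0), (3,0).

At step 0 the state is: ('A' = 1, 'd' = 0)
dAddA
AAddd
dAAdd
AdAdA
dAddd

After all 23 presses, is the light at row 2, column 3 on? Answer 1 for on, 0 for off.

k=0  dAddA
AAddd
dAAdd
AdAdA
dAddd
k=1  dAddA
AAddd
dAAdA
AdAAd
dAddA
k=2  AAddA
ddddd
AAAdA
AdAAd
dAddA
k=3  ddAdA
dAddd
AAAdA
AdAAd
dAddA
k=4  ddAdA
dAddd
dAAdA
dAAAd
AAddA
k=5  dddAd
dAdAd
dAAdA
dAAAd
AAddA
k=6  dddAd
dAdAd
dAddA
ddddd
AAAdA
k=7  dddAd
dAdAd
dAdAA
ddAAA
AAAAA
k=8  dddAA
dAddA
dAdAd
ddAAA
AAAAA
k=9  ddAdd
dAdAA
dAdAd
ddAAA
AAAAA
k=10  ddAdA
dAddd
dAdAA
ddAAA
AAAAA
k=11  ddAdA
ddddd
AdAAA
dAAAA
AAAAA
k=12  dAdAA
ddAdd
AdAAA
dAAAA
AAAAA
k=13  dAdAA
ddddd
AAddA
dAdAA
AAAAA
k=14  dAdAA
ddddd
AAdAA
dAAdd
AAAdA
k=15  dAddd
ddddA
AAdAA
dAAdd
AAAdA
k=16  dAddd
AdddA
dddAA
AAAdd
AAAdA
k=17  Adddd
ddddA
dddAA
AAAdd
AAAdA
k=18  dAddd
AdddA
dddAA
AAAdd
AAAdA
k=19  dAddd
AdddA
ddAAA
AddAd
AAddA
k=20  dAddd
AddAA
ddddd
Adddd
AAddA
k=21  AdAdd
AAdAA
ddddd
Adddd
AAddA
k=22  AdAdd
dAdAA
AAddd
ddddd
AAddA
k=23  AdAdd
dAdAA
dAddd
AAddd
dAddA

0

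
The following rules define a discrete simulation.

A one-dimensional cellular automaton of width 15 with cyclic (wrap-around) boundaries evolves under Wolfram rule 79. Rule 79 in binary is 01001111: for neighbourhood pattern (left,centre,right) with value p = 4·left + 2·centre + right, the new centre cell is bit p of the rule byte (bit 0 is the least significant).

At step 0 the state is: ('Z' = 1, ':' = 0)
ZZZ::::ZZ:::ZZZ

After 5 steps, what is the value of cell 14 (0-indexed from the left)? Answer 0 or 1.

k=0  ZZZ::::ZZ:::ZZZ
k=1  ::Z:ZZZZZ:ZZZ::
k=2  ZZZ:Z:::Z:Z:Z:Z
k=3  ::Z:Z:ZZZ:Z:Z:Z
k=4  :ZZ:Z:Z:Z:Z:Z:Z
k=5  :ZZ:Z:Z:Z:Z:Z:Z

1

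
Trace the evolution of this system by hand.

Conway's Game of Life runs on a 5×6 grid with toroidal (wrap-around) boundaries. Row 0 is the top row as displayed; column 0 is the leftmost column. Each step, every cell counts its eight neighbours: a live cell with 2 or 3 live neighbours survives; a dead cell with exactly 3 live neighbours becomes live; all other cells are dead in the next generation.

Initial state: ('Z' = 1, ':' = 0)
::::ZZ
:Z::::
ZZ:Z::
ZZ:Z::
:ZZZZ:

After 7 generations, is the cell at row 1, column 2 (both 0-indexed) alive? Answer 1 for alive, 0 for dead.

k=0  ::::ZZ
:Z::::
ZZ:Z::
ZZ:Z::
:ZZZZ:
k=1  ZZ::ZZ
:ZZ:ZZ
::::::
:::::Z
:Z::::
k=2  :::ZZ:
:ZZZZ:
Z:::ZZ
::::::
:Z::Z:
k=3  :Z:::Z
ZZZ:::
ZZZ:ZZ
Z:::Z:
:::ZZ:
k=4  :Z:ZZZ
:::ZZ:
::Z:Z:
Z:Z:::
Z::ZZ:
k=5  Z:::::
::::::
:ZZ:ZZ
::Z:Z:
Z:::::
k=6  ::::::
ZZ:::Z
:ZZ:ZZ
Z:Z:Z:
:Z:::Z
k=7  :Z:::Z
:ZZ:ZZ
::Z:Z:
::Z:Z:
ZZ:::Z

1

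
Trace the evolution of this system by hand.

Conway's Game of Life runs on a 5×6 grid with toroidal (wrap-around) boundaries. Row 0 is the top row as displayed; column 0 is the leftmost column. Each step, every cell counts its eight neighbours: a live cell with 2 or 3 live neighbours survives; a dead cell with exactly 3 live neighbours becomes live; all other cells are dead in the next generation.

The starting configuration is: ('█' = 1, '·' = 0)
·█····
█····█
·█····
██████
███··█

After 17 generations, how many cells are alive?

t=0: ·█····
█····█
·█····
██████
███··█
t=1: ··█···
██····
···█··
···██·
······
t=2: ·█····
·██···
··███·
···██·
···█··
t=3: ·█····
·█····
·█··█·
······
··███·
t=4: ·█·█··
███···
······
··█·█·
··██··
t=5: █··█··
███···
··██··
··█···
·█··█·
t=6: █··█·█
█·····
···█··
·██···
·███··
t=7: █··███
█···██
·██···
·█····
···██·
t=8: █·····
··█···
·██··█
·█·█··
█·██··
t=9: ··██··
█·█···
██·█··
···██·
█·██··
t=10: ······
█·····
██·███
█···██
·█····
t=11: ······
██··█·
·█·█··
··██··
█····█
t=12: ·█····
███···
██·██·
█████·
······
t=13: ███···
···█·█
····█·
█···█·
█··█··
t=14: ██████
██████
···██·
···██·
█·██··
t=15: ······
······
██····
·····█
█·····
t=16: ······
······
█·····
·█···█
······
t=17: ······
······
█·····
█·····
······

2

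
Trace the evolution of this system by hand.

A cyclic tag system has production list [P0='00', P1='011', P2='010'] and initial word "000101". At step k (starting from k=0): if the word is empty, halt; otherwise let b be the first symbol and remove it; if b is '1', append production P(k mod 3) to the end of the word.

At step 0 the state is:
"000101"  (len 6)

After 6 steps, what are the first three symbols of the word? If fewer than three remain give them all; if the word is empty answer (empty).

gen 0: "000101"  (len 6)
gen 1: "00101"  (len 5)
gen 2: "0101"  (len 4)
gen 3: "101"  (len 3)
gen 4: "0100"  (len 4)
gen 5: "100"  (len 3)
gen 6: "00010"  (len 5)

000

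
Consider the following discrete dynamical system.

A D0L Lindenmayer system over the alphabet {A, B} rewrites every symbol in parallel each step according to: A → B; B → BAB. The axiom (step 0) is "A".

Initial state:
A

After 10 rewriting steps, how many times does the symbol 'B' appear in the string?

2378

0) A
1) B
2) BAB
3) BABBBAB
4) BABBBABBABBABBBAB
5) BABBBABBABBABBBABBABBBABBABBBABBABBABBBAB
6) BABBBABBABBABBBABBABBBABBABBBABBABBABBBABBABBBABBABBABBBABBABBBABBABBABBBABBABBBABBABBBABBABBABBBAB
7) BABBBABBABBABBBABBABBBABBABBBABBABBABBBABBABBBABBABBABBBAB…BABBBABBABBABBBABBABBBABBABBABBBABBABBBABBABBBABBABBABBBAB  (len 239)
8) BABBBABBABBABBBABBABBBABBABBBABBABBABBBABBABBBABBABBABBBAB…BABBBABBABBABBBABBABBBABBABBABBBABBABBBABBABBBABBABBABBBAB  (len 577)
9) BABBBABBABBABBBABBABBBABBABBBABBABBABBBABBABBBABBABBABBBAB…BABBBABBABBABBBABBABBBABBABBABBBABBABBBABBABBBABBABBABBBAB  (len 1393)
10) BABBBABBABBABBBABBABBBABBABBBABBABBABBBABBABBBABBABBABBBAB…BABBBABBABBABBBABBABBBABBABBABBBABBABBBABBABBBABBABBABBBAB  (len 3363)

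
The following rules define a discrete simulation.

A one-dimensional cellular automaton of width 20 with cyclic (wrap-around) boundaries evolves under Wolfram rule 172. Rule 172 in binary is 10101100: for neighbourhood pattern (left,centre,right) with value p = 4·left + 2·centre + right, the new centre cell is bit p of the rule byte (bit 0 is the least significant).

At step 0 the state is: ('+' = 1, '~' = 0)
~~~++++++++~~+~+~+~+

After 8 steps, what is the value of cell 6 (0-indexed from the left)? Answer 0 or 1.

0

k=0  ~~~++++++++~~+~+~+~+
k=1  ~~~+++++++~~~+++++++
k=2  ~~~++++++~~~~++++++~
k=3  ~~~+++++~~~~~+++++~~
k=4  ~~~++++~~~~~~++++~~~
k=5  ~~~+++~~~~~~~+++~~~~
k=6  ~~~++~~~~~~~~++~~~~~
k=7  ~~~+~~~~~~~~~+~~~~~~
k=8  ~~~+~~~~~~~~~+~~~~~~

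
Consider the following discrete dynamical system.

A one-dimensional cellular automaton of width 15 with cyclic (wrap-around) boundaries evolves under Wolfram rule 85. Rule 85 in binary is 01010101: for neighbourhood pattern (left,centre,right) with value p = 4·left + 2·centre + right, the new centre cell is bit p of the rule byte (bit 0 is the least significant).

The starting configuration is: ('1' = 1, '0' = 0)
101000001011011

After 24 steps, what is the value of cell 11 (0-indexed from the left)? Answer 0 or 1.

0

step 0: 101000001011011
step 1: 101111101001000
step 2: 100000101101110
step 3: 111110100100010
step 4: 000010110111010
step 5: 111010010001011
step 6: 001011011101000
step 7: 101001000101111
step 8: 101101110100000
step 9: 100100010111110
step 10: 110111010000010
step 11: 010001011111010
step 12: 011101000001011
step 13: 000101111101001
step 14: 110100000101101
step 15: 010111110100100
step 16: 010000010110111
step 17: 011111010010001
step 18: 000001011011101
step 19: 111101001000101
step 20: 000101101110100
step 21: 110100100010111
step 22: 010110111010000
step 23: 010010001011111
step 24: 011011101000001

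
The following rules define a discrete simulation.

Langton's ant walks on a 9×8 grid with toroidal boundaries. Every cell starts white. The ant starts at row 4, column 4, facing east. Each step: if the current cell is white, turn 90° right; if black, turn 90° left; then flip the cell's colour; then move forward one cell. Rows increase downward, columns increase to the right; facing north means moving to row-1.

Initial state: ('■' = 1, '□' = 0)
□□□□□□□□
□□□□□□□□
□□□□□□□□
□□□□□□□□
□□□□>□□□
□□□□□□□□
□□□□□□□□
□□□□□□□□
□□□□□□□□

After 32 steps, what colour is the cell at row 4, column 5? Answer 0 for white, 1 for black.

t=0: □□□□□□□□
□□□□□□□□
□□□□□□□□
□□□□□□□□
□□□□>□□□
□□□□□□□□
□□□□□□□□
□□□□□□□□
□□□□□□□□
t=1: □□□□□□□□
□□□□□□□□
□□□□□□□□
□□□□□□□□
□□□□■□□□
□□□□v□□□
□□□□□□□□
□□□□□□□□
□□□□□□□□
t=2: □□□□□□□□
□□□□□□□□
□□□□□□□□
□□□□□□□□
□□□□■□□□
□□□<■□□□
□□□□□□□□
□□□□□□□□
□□□□□□□□
t=3: □□□□□□□□
□□□□□□□□
□□□□□□□□
□□□□□□□□
□□□^■□□□
□□□■■□□□
□□□□□□□□
□□□□□□□□
□□□□□□□□
t=4: □□□□□□□□
□□□□□□□□
□□□□□□□□
□□□□□□□□
□□□■>□□□
□□□■■□□□
□□□□□□□□
□□□□□□□□
□□□□□□□□
t=5: □□□□□□□□
□□□□□□□□
□□□□□□□□
□□□□^□□□
□□□■□□□□
□□□■■□□□
□□□□□□□□
□□□□□□□□
□□□□□□□□
t=6: □□□□□□□□
□□□□□□□□
□□□□□□□□
□□□□■>□□
□□□■□□□□
□□□■■□□□
□□□□□□□□
□□□□□□□□
□□□□□□□□
t=7: □□□□□□□□
□□□□□□□□
□□□□□□□□
□□□□■■□□
□□□■□v□□
□□□■■□□□
□□□□□□□□
□□□□□□□□
□□□□□□□□
t=8: □□□□□□□□
□□□□□□□□
□□□□□□□□
□□□□■■□□
□□□■<■□□
□□□■■□□□
□□□□□□□□
□□□□□□□□
□□□□□□□□
t=9: □□□□□□□□
□□□□□□□□
□□□□□□□□
□□□□^■□□
□□□■■■□□
□□□■■□□□
□□□□□□□□
□□□□□□□□
□□□□□□□□
t=10: □□□□□□□□
□□□□□□□□
□□□□□□□□
□□□<□■□□
□□□■■■□□
□□□■■□□□
□□□□□□□□
□□□□□□□□
□□□□□□□□
t=11: □□□□□□□□
□□□□□□□□
□□□^□□□□
□□□■□■□□
□□□■■■□□
□□□■■□□□
□□□□□□□□
□□□□□□□□
□□□□□□□□
t=12: □□□□□□□□
□□□□□□□□
□□□■>□□□
□□□■□■□□
□□□■■■□□
□□□■■□□□
□□□□□□□□
□□□□□□□□
□□□□□□□□
t=13: □□□□□□□□
□□□□□□□□
□□□■■□□□
□□□■v■□□
□□□■■■□□
□□□■■□□□
□□□□□□□□
□□□□□□□□
□□□□□□□□
t=14: □□□□□□□□
□□□□□□□□
□□□■■□□□
□□□<■■□□
□□□■■■□□
□□□■■□□□
□□□□□□□□
□□□□□□□□
□□□□□□□□
t=15: □□□□□□□□
□□□□□□□□
□□□■■□□□
□□□□■■□□
□□□v■■□□
□□□■■□□□
□□□□□□□□
□□□□□□□□
□□□□□□□□
t=16: □□□□□□□□
□□□□□□□□
□□□■■□□□
□□□□■■□□
□□□□>■□□
□□□■■□□□
□□□□□□□□
□□□□□□□□
□□□□□□□□
t=17: □□□□□□□□
□□□□□□□□
□□□■■□□□
□□□□^■□□
□□□□□■□□
□□□■■□□□
□□□□□□□□
□□□□□□□□
□□□□□□□□
t=18: □□□□□□□□
□□□□□□□□
□□□■■□□□
□□□<□■□□
□□□□□■□□
□□□■■□□□
□□□□□□□□
□□□□□□□□
□□□□□□□□
t=19: □□□□□□□□
□□□□□□□□
□□□^■□□□
□□□■□■□□
□□□□□■□□
□□□■■□□□
□□□□□□□□
□□□□□□□□
□□□□□□□□
t=20: □□□□□□□□
□□□□□□□□
□□<□■□□□
□□□■□■□□
□□□□□■□□
□□□■■□□□
□□□□□□□□
□□□□□□□□
□□□□□□□□
t=21: □□□□□□□□
□□^□□□□□
□□■□■□□□
□□□■□■□□
□□□□□■□□
□□□■■□□□
□□□□□□□□
□□□□□□□□
□□□□□□□□
t=22: □□□□□□□□
□□■>□□□□
□□■□■□□□
□□□■□■□□
□□□□□■□□
□□□■■□□□
□□□□□□□□
□□□□□□□□
□□□□□□□□
t=23: □□□□□□□□
□□■■□□□□
□□■v■□□□
□□□■□■□□
□□□□□■□□
□□□■■□□□
□□□□□□□□
□□□□□□□□
□□□□□□□□
t=24: □□□□□□□□
□□■■□□□□
□□<■■□□□
□□□■□■□□
□□□□□■□□
□□□■■□□□
□□□□□□□□
□□□□□□□□
□□□□□□□□
t=25: □□□□□□□□
□□■■□□□□
□□□■■□□□
□□v■□■□□
□□□□□■□□
□□□■■□□□
□□□□□□□□
□□□□□□□□
□□□□□□□□
t=26: □□□□□□□□
□□■■□□□□
□□□■■□□□
□<■■□■□□
□□□□□■□□
□□□■■□□□
□□□□□□□□
□□□□□□□□
□□□□□□□□
t=27: □□□□□□□□
□□■■□□□□
□^□■■□□□
□■■■□■□□
□□□□□■□□
□□□■■□□□
□□□□□□□□
□□□□□□□□
□□□□□□□□
t=28: □□□□□□□□
□□■■□□□□
□■>■■□□□
□■■■□■□□
□□□□□■□□
□□□■■□□□
□□□□□□□□
□□□□□□□□
□□□□□□□□
t=29: □□□□□□□□
□□■■□□□□
□■■■■□□□
□■v■□■□□
□□□□□■□□
□□□■■□□□
□□□□□□□□
□□□□□□□□
□□□□□□□□
t=30: □□□□□□□□
□□■■□□□□
□■■■■□□□
□■□>□■□□
□□□□□■□□
□□□■■□□□
□□□□□□□□
□□□□□□□□
□□□□□□□□
t=31: □□□□□□□□
□□■■□□□□
□■■^■□□□
□■□□□■□□
□□□□□■□□
□□□■■□□□
□□□□□□□□
□□□□□□□□
□□□□□□□□
t=32: □□□□□□□□
□□■■□□□□
□■<□■□□□
□■□□□■□□
□□□□□■□□
□□□■■□□□
□□□□□□□□
□□□□□□□□
□□□□□□□□

1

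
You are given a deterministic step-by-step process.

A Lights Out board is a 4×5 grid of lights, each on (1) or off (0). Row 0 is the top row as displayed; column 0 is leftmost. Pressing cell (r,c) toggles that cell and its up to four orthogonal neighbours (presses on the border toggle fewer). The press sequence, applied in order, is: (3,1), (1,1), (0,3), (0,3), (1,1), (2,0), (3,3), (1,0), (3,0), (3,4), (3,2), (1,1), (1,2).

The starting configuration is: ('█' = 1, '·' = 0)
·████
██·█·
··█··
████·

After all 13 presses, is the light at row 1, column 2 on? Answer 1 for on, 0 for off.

0

0) ·████
██·█·
··█··
████·
1) ·████
██·█·
·██··
···█·
2) ··███
··██·
··█··
···█·
3) ·····
··█··
··█··
···█·
4) ··███
··██·
··█··
···█·
5) ·████
██·█·
·██··
···█·
6) ·████
·█·█·
█·█··
█··█·
7) ·████
·█·█·
█·██·
█·█·█
8) █████
█··█·
··██·
█·█·█
9) █████
█··█·
█·██·
·██·█
10) █████
█··█·
█·███
·███·
11) █████
█··█·
█··██
·····
12) █·███
·███·
██·██
·····
13) █··██
·····
█████
·····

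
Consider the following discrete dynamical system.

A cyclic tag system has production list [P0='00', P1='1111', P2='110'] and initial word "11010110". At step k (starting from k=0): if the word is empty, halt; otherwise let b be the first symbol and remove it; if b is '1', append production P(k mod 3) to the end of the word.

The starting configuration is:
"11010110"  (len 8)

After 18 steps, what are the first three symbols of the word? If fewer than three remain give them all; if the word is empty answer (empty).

000

0) "11010110"  (len 8)
1) "101011000"  (len 9)
2) "010110001111"  (len 12)
3) "10110001111"  (len 11)
4) "011000111100"  (len 12)
5) "11000111100"  (len 11)
6) "1000111100110"  (len 13)
7) "00011110011000"  (len 14)
8) "0011110011000"  (len 13)
9) "011110011000"  (len 12)
10) "11110011000"  (len 11)
11) "11100110001111"  (len 14)
12) "1100110001111110"  (len 16)
13) "10011000111111000"  (len 17)
14) "00110001111110001111"  (len 20)
15) "0110001111110001111"  (len 19)
16) "110001111110001111"  (len 18)
17) "100011111100011111111"  (len 21)
18) "00011111100011111111110"  (len 23)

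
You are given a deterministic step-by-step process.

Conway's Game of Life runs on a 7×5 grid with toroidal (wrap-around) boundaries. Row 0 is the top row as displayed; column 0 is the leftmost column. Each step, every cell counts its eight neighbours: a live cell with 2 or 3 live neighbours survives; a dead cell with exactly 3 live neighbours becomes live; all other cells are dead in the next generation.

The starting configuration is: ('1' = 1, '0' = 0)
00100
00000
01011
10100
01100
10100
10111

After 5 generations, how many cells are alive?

k=0  00100
00000
01011
10100
01100
10100
10111
k=1  01101
00110
11111
10001
10110
10000
10101
k=2  00001
00000
00000
00000
10010
10100
00101
k=3  00010
00000
00000
00000
01001
10100
11001
k=4  10001
00000
00000
00000
11000
00110
11111
k=5  00100
00000
00000
00000
01100
00000
00000

3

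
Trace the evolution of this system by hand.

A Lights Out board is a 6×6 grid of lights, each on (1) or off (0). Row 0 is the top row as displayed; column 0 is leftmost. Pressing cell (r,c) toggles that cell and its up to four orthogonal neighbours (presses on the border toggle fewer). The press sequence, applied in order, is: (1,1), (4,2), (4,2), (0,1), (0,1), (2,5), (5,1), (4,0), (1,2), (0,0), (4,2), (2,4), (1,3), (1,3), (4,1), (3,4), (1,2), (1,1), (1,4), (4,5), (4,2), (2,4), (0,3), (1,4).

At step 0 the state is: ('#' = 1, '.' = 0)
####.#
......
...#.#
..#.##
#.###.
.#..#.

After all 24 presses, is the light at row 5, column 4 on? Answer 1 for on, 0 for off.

1

step 0: ####.#
......
...#.#
..#.##
#.###.
.#..#.
step 1: #.##.#
###...
.#.#.#
..#.##
#.###.
.#..#.
step 2: #.##.#
###...
.#.#.#
....##
##..#.
.##.#.
step 3: #.##.#
###...
.#.#.#
..#.##
#.###.
.#..#.
step 4: .#.#.#
#.#...
.#.#.#
..#.##
#.###.
.#..#.
step 5: #.##.#
###...
.#.#.#
..#.##
#.###.
.#..#.
step 6: #.##.#
###..#
.#.##.
..#.#.
#.###.
.#..#.
step 7: #.##.#
###..#
.#.##.
..#.#.
#####.
#.#.#.
step 8: #.##.#
###..#
.#.##.
#.#.#.
..###.
..#.#.
step 9: #..#.#
#..#.#
.####.
#.#.#.
..###.
..#.#.
step 10: .#.#.#
...#.#
.####.
#.#.#.
..###.
..#.#.
step 11: .#.#.#
...#.#
.####.
#...#.
.#..#.
....#.
step 12: .#.#.#
...###
.##..#
#.....
.#..#.
....#.
step 13: .#...#
..#..#
.###.#
#.....
.#..#.
....#.
step 14: .#.#.#
...###
.##..#
#.....
.#..#.
....#.
step 15: .#.#.#
...###
.##..#
##....
#.#.#.
.#..#.
step 16: .#.#.#
...###
.##.##
##.###
#.#...
.#..#.
step 17: .###.#
.##.##
.#..##
##.###
#.#...
.#..#.
step 18: ..##.#
#...##
....##
##.###
#.#...
.#..#.
step 19: ..####
#..#..
.....#
##.###
#.#...
.#..#.
step 20: ..####
#..#..
.....#
##.##.
#.#.##
.#..##
step 21: ..####
#..#..
.....#
#####.
##.###
.##.##
step 22: ..####
#..##.
...##.
####..
##.###
.##.##
step 23: .....#
#...#.
...##.
####..
##.###
.##.##
step 24: ....##
#..#.#
...#..
####..
##.###
.##.##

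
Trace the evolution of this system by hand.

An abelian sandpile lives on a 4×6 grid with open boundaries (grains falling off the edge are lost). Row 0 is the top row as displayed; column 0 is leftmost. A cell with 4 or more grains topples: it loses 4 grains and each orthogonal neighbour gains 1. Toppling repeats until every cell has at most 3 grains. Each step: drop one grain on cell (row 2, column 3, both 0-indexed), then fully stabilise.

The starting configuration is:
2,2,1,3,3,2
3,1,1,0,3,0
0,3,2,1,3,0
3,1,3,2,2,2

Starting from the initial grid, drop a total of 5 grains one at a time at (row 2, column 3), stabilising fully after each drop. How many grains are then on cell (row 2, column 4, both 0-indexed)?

1

[0] 2,2,1,3,3,2
3,1,1,0,3,0
0,3,2,1,3,0
3,1,3,2,2,2
[1] 2,2,1,3,3,2
3,1,1,0,3,0
0,3,2,2,3,0
3,1,3,2,2,2
[2] 2,2,1,3,3,2
3,1,1,0,3,0
0,3,2,3,3,0
3,1,3,2,2,2
[3] 2,2,2,0,1,3
3,1,1,3,1,1
0,3,3,1,1,1
3,1,3,3,3,2
[4] 2,2,2,0,1,3
3,1,1,3,1,1
0,3,3,2,1,1
3,1,3,3,3,2
[5] 2,2,2,0,1,3
3,1,1,3,1,1
0,3,3,3,1,1
3,1,3,3,3,2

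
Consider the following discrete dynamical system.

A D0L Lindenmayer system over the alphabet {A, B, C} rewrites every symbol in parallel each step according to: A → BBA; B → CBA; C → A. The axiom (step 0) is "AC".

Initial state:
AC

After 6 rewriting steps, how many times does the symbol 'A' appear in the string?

gen 0: AC
gen 1: BBAA
gen 2: CBACBABBABBA
gen 3: ACBABBAACBABBACBACBABBACBACBABBA
gen 4: BBAACBABBACBACBABBABBAACBABBACBACBABBAACBABBAACBABBACBACBABBAACBABBAACBABBACBACBABBA
gen 5: CBACBABBABBAACBABBACBACBABBAACBABBAACBABBACBACBABBACBACBAB…ACBABBACBACBABBABBAACBABBACBACBABBAACBABBAACBABBACBACBABBA  (len 224)
gen 6: ACBABBAACBABBACBACBABBACBACBABBABBAACBABBACBACBABBAACBABBA…ACBABBACBACBABBABBAACBABBACBACBABBAACBABBAACBABBACBACBABBA  (len 596)

224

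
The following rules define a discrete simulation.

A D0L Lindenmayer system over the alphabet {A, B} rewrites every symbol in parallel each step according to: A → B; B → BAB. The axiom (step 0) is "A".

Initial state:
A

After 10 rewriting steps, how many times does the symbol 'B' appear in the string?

t=0: A
t=1: B
t=2: BAB
t=3: BABBBAB
t=4: BABBBABBABBABBBAB
t=5: BABBBABBABBABBBABBABBBABBABBBABBABBABBBAB
t=6: BABBBABBABBABBBABBABBBABBABBBABBABBABBBABBABBBABBABBABBBABBABBBABBABBABBBABBABBBABBABBBABBABBABBBAB
t=7: BABBBABBABBABBBABBABBBABBABBBABBABBABBBABBABBBABBABBABBBAB…BABBBABBABBABBBABBABBBABBABBABBBABBABBBABBABBBABBABBABBBAB  (len 239)
t=8: BABBBABBABBABBBABBABBBABBABBBABBABBABBBABBABBBABBABBABBBAB…BABBBABBABBABBBABBABBBABBABBABBBABBABBBABBABBBABBABBABBBAB  (len 577)
t=9: BABBBABBABBABBBABBABBBABBABBBABBABBABBBABBABBBABBABBABBBAB…BABBBABBABBABBBABBABBBABBABBABBBABBABBBABBABBBABBABBABBBAB  (len 1393)
t=10: BABBBABBABBABBBABBABBBABBABBBABBABBABBBABBABBBABBABBABBBAB…BABBBABBABBABBBABBABBBABBABBABBBABBABBBABBABBBABBABBABBBAB  (len 3363)

2378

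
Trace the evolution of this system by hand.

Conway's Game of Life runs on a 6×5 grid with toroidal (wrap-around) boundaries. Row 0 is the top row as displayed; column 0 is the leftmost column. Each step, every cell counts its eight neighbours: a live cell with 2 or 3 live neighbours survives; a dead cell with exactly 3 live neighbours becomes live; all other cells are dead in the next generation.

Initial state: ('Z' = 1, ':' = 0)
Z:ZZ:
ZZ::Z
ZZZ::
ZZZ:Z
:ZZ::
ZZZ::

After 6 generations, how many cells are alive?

8

[0] Z:ZZ:
ZZ::Z
ZZZ::
ZZZ:Z
:ZZ::
ZZZ::
[1] :::Z:
:::::
:::::
::::Z
::::Z
Z:::Z
[2] ::::Z
:::::
:::::
:::::
:::ZZ
Z::ZZ
[3] Z::ZZ
:::::
:::::
:::::
Z::Z:
Z::::
[4] Z:::Z
::::Z
:::::
:::::
::::Z
ZZ:Z:
[5] :Z:Z:
Z:::Z
:::::
:::::
Z:::Z
:Z:Z:
[6] :Z:Z:
Z:::Z
:::::
:::::
Z:::Z
:Z:Z:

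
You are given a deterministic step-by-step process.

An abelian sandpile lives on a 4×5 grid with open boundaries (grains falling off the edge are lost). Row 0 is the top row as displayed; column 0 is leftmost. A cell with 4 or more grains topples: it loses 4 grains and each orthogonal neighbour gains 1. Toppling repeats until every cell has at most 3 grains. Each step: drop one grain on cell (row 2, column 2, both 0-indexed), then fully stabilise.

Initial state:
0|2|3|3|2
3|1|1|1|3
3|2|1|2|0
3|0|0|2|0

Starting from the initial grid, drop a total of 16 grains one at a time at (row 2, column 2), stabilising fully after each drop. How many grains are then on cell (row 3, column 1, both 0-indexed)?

step 0: 0|2|3|3|2
3|1|1|1|3
3|2|1|2|0
3|0|0|2|0
step 1: 0|2|3|3|2
3|1|1|1|3
3|2|2|2|0
3|0|0|2|0
step 2: 0|2|3|3|2
3|1|1|1|3
3|2|3|2|0
3|0|0|2|0
step 3: 0|2|3|3|2
3|1|2|1|3
3|3|0|3|0
3|0|1|2|0
step 4: 0|2|3|3|2
3|1|2|1|3
3|3|1|3|0
3|0|1|2|0
step 5: 0|2|3|3|2
3|1|2|1|3
3|3|2|3|0
3|0|1|2|0
step 6: 0|2|3|3|2
3|1|2|1|3
3|3|3|3|0
3|0|1|2|0
step 7: 1|2|3|3|2
0|3|3|2|3
2|1|2|0|1
0|2|2|3|0
step 8: 1|2|3|3|2
0|3|3|2|3
2|1|3|0|1
0|2|2|3|0
step 9: 2|0|2|2|0
1|1|3|1|1
2|3|1|2|2
0|2|3|3|0
step 10: 2|0|2|2|0
1|1|3|1|1
2|3|2|2|2
0|2|3|3|0
step 11: 2|0|2|2|0
1|1|3|1|1
2|3|3|2|2
0|2|3|3|0
step 12: 2|0|3|2|0
1|3|1|3|1
3|2|0|1|3
1|0|3|1|1
step 13: 2|0|3|2|0
1|3|1|3|1
3|2|1|1|3
1|0|3|1|1
step 14: 2|0|3|2|0
1|3|1|3|1
3|2|2|1|3
1|0|3|1|1
step 15: 2|0|3|2|0
1|3|1|3|1
3|2|3|1|3
1|0|3|1|1
step 16: 2|0|3|2|0
1|3|2|3|1
3|3|1|2|3
1|1|0|2|1

1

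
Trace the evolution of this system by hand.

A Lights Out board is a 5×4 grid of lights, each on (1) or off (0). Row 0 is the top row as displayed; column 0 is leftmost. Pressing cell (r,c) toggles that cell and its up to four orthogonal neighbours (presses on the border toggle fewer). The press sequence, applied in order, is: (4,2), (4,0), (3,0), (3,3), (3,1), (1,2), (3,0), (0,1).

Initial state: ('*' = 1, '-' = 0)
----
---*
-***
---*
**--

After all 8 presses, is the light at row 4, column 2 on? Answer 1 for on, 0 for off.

t=0: ----
---*
-***
---*
**--
t=1: ----
---*
-***
--**
*-**
t=2: ----
---*
-***
*-**
-***
t=3: ----
---*
****
-***
****
t=4: ----
---*
***-
-*--
***-
t=5: ----
---*
*-*-
*-*-
*-*-
t=6: --*-
-**-
*---
*-*-
*-*-
t=7: --*-
-**-
----
-**-
--*-
t=8: **--
--*-
----
-**-
--*-

1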